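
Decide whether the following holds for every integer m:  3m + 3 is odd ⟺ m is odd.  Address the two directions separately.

Both directions fail.

(⟹) This fails: m = 2 gives 3m + 3 = 9, which is odd, but 2 is even, not odd.

(⟸) This also fails: m = 3 is odd, but 3m + 3 = 12 is even, not odd.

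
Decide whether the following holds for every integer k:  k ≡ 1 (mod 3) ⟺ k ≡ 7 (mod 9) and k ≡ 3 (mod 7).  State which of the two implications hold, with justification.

Not equivalent: only (⇐) holds.

[⇒] This fails: k = 1 gives 1 ≡ 1 (mod 3) but 1 ≡ 1 (mod 9), so the conjunction on the right does not hold.

[⇐] Conversely, if k ≡ 7 (mod 9) and k ≡ 3 (mod 7), then by the Chinese remainder theorem k ≡ 52 (mod 63). Since 52 ≡ 1 (mod 3) and 3 ∣ 63, we get k ≡ 1 (mod 3).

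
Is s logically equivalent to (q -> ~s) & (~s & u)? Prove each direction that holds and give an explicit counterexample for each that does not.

[⇒] This fails. Under u = F, s = T, q = F, the left side is true but the right side is false.

[⇐] This fails. Under u = T, s = F, q = F, the left side is false but the right side is true.

Neither implication holds.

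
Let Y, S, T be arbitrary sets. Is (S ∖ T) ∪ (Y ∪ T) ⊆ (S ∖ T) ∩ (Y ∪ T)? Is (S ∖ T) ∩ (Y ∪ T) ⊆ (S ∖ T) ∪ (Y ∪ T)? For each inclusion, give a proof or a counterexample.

The sets are not equal: only the reverse inclusion holds.

(⟹) This inclusion fails. Take Y = {1}, S = ∅, T = ∅; then 1 ∈ (S ∖ T) ∪ (Y ∪ T) but 1 ∉ (S ∖ T) ∩ (Y ∪ T).

(⟸) Let x ∈ (S ∖ T) ∩ (Y ∪ T). Then x ∈ Y ∩ S and x ∉ T, from which x ∈ (S ∖ T) ∪ (Y ∪ T).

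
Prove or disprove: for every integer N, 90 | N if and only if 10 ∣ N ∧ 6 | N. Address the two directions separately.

Only the forward direction holds.

[⇐] This fails: take N = 30. Both 10 ∣ 30 and 6 ∣ 30, yet 30 is not a multiple of 90 (since 30 = 0·90 + 30), so 90 ∤ 30.

[⇒] If 90 ∣ N, write N = 90q. Since 90 = 9·10, N = 10·(9q), so 10 ∣ N; and since 90 = 15·6, N = 6·(15q), so 6 ∣ N.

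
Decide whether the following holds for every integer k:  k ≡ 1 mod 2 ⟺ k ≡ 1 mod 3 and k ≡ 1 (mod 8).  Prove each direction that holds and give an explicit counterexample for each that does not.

Only the reverse direction holds.

(⇐) If k ≡ 1 (mod 3) and k ≡ 1 (mod 8), then by the Chinese remainder theorem k ≡ 1 (mod 24). Since 1 ≡ 1 (mod 2) and 2 ∣ 24, we get k ≡ 1 (mod 2).

(⇒) This fails: k = 3 gives 3 ≡ 1 (mod 2) but 3 ≡ 0 (mod 3), so the conjunction on the right does not hold.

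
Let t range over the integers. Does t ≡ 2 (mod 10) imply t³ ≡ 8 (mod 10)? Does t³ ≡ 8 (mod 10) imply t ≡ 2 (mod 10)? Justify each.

Both directions hold; the statement is true.

(⟹) Suppose t ≡ 2 (mod 10). Write t = 10j + 2. Then (10j + 2)³ = 1000j³ + 600j² + 120j + 8 = 10(100j³ + 60j² + 12j) + 8, so t³ ≡ 8 (mod 10).

(⟸) For the converse, argue contrapositively. If t ≢ 2 (mod 10), then t is congruent to one of 0, 1, 3, 4, 5, 6, 7, 8, 9 modulo 10, and these give t³ ≡ 0, 1, 7, 4, 5, 6, 3, 2, 9 respectively — never 8.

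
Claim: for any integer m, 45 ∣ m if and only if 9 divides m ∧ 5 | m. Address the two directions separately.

(⟹) If 45 ∣ m, write m = 45q. Since 45 = 5·9, m = 9·(5q), so 9 ∣ m; and since 45 = 9·5, m = 5·(9q), so 5 ∣ m.

(⟸) Suppose 9 ∣ m and 5 ∣ m. Any common multiple of 9 and 5 is a multiple of their lcm; here gcd(9, 5) = 1, so lcm(9, 5) = 9·5 = 45, so 45 ∣ m.

The biconditional holds.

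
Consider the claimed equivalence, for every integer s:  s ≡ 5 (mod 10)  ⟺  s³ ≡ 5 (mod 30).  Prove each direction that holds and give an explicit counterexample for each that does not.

(⇒) fails; (⇐) holds.

[⇒] This fails: take s = 15. Then 15 ≡ 5 (mod 10), but 15³ = 3375 ≡ 15 (mod 30), not 5.

[⇐] Conversely, the residues r modulo 30 with r³ ≡ 5 (mod 30) are exactly {5}, and each is ≡ 5 (mod 10).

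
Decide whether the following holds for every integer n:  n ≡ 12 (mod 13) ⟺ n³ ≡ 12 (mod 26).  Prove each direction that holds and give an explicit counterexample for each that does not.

Forward direction. This fails: take n = 25. Then 25 ≡ 12 (mod 13), but 25³ = 15625 ≡ 25 (mod 26), not 12.

Converse. This fails: take n = 4. Then 4³ = 64 ≡ 12 (mod 26), yet 4 ≡ 4 (mod 13), not 12.

Both directions fail.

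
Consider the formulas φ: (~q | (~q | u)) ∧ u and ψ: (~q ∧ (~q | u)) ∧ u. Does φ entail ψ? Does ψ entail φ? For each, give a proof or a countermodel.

Not equivalent: only (⇐) holds.

(⇐) Assume the antecedent. If u is true, (~q | (~q | u)) ∧ u reduces to true regardless of the other variables. If u is false, the antecedent cannot hold. Either way (~q | (~q | u)) ∧ u holds.

(⇒) This fails. Under u = T, q = T, the left side is true but the right side is false.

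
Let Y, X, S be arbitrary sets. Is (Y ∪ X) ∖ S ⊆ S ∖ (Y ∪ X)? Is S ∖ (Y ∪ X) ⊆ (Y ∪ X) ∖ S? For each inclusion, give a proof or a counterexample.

Neither inclusion holds.

Forward inclusion. This inclusion fails. Take Y = {1}, X = ∅, S = ∅; then 1 ∈ (Y ∪ X) ∖ S but 1 ∉ S ∖ (Y ∪ X).

Reverse inclusion. This inclusion fails. Take Y = ∅, X = ∅, S = {1}; then 1 ∈ S ∖ (Y ∪ X) but 1 ∉ (Y ∪ X) ∖ S.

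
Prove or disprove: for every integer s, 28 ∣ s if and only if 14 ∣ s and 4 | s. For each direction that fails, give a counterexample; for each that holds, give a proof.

[⇒] If 28 ∣ s, write s = 28q. Since 28 = 2·14, s = 14·(2q), so 14 ∣ s; and since 28 = 7·4, s = 4·(7q), so 4 ∣ s.

[⇐] Suppose 14 ∣ s and 4 ∣ s. Any common multiple of 14 and 4 is a multiple of their lcm; here lcm(14, 4) = 14·4/gcd(14, 4) = 56/2 = 28, so 28 ∣ s.

Equivalent; both directions hold.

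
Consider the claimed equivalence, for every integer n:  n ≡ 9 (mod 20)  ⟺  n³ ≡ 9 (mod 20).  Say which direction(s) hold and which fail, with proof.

Both directions hold; the statement is true.

(→) Suppose n ≡ 9 (mod 20). Write n = 20j + 9. Then (20j + 9)³ = 8000j³ + 10800j² + 4860j + 729 = 20(400j³ + 540j² + 243j + 36) + 9, so n³ ≡ 9 (mod 20).

(←) Conversely, suppose n³ ≡ 9 (mod 20). The only residue r in {0, …, 19} with r³ ≡ 9 (mod 20) is r = 9, so n ≡ 9 (mod 20).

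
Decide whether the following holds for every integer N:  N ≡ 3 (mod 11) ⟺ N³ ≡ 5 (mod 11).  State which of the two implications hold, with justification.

The biconditional holds.

Forward direction. Suppose N ≡ 3 (mod 11). Write N = 11j + 3. Then (11j + 3)³ = 1331j³ + 1089j² + 297j + 27 = 11(121j³ + 99j² + 27j + 2) + 5, so N³ ≡ 5 (mod 11).

Converse. For the converse, argue contrapositively. If N ≢ 3 (mod 11), then N is congruent to one of 0, 1, 2, 4, 5, 6, 7, 8, 9, 10 modulo 11, and these give N³ ≡ 0, 1, 8, 9, 4, 7, 2, 6, 3, 10 respectively — never 5.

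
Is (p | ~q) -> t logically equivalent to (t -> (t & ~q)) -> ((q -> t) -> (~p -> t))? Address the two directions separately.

(⇒) holds; (⇐) fails.

(→) Assume the antecedent. If q is true, the consequent reduces to true regardless of the other variables. If q is false, the antecedent forces (q = F, t = T, p = F) or (q = F, t = T, p = T), and the consequent holds there. Either way the consequent holds.

(←) This fails. Under q = F, t = F, p = T, the left side is false but the right side is true.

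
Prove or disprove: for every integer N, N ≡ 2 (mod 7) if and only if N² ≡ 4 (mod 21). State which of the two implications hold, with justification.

Both directions fail.

[⇒] This fails: take N = 9. Then 9 ≡ 2 (mod 7), but 9² = 81 ≡ 18 (mod 21), not 4.

[⇐] This fails: take N = 5. Then 5² = 25 ≡ 4 (mod 21), yet 5 ≡ 5 (mod 7), not 2.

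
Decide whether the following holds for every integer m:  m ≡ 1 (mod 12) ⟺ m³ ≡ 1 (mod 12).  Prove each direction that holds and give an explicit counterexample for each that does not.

Both implications hold.

Converse. For the converse, argue contrapositively. If m ≢ 1 (mod 12), then m is congruent to one of 0, 2, 3, 4, 5, 6, 7, 8, 9, 10, 11 modulo 12, and these give m³ ≡ 0, 8, 3, 4, 5, 0, 7, 8, 9, 4, 11 respectively — never 1.

Forward direction. Suppose m ≡ 1 (mod 12). Write m = 12j + 1. Then (12j + 1)³ = 1728j³ + 432j² + 36j + 1 = 12(144j³ + 36j² + 3j) + 1, so m³ ≡ 1 (mod 12).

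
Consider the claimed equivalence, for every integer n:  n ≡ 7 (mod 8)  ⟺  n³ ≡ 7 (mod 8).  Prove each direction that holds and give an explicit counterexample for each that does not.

(⇒) Suppose n ≡ 7 (mod 8). Write n = 8j + 7. Then (8j + 7)³ = 512j³ + 1344j² + 1176j + 343 = 8(64j³ + 168j² + 147j + 42) + 7, so n³ ≡ 7 (mod 8).

(⇐) Conversely, suppose n³ ≡ 7 (mod 8). The only residue r in {0, …, 7} with r³ ≡ 7 (mod 8) is r = 7, so n ≡ 7 (mod 8).

Equivalent; both directions hold.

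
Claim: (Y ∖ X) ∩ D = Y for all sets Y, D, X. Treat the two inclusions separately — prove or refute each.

The sets are not equal: only the forward inclusion holds.

(⟹) Let x ∈ (Y ∖ X) ∩ D. Then x ∈ Y ∩ D and x ∉ X, from which x ∈ Y.

(⟸) This inclusion fails. Take Y = {1}, D = ∅, X = ∅; then 1 ∈ Y but 1 ∉ (Y ∖ X) ∩ D.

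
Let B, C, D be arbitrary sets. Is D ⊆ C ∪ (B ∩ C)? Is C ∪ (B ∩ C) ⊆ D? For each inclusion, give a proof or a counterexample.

Forward inclusion. This inclusion fails. Take B = ∅, C = ∅, D = {1}; then 1 ∈ D but 1 ∉ C ∪ (B ∩ C).

Reverse inclusion. This inclusion fails. Take B = ∅, C = {1}, D = ∅; then 1 ∈ C ∪ (B ∩ C) but 1 ∉ D.

Neither inclusion holds.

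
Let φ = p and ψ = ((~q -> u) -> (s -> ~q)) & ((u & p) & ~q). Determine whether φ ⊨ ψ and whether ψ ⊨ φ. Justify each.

Not equivalent: only (⇐) holds.

(→) This fails. Under p = T, u = F, s = F, q = F, the left side is true but the right side is false.

(←) Assume the antecedent. If p is true, p reduces to true regardless of the other variables. If p is false, the antecedent cannot hold. Either way p holds.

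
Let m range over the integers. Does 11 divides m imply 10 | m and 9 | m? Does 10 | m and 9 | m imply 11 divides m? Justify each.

Neither implication holds.

Forward direction. This fails: take m = 11. Certainly 11 ∣ 11, but 10 ∤ 11.

Converse. This fails: take m = 90. Both 10 ∣ 90 and 9 ∣ 90, yet 90 is not a multiple of 11 (since 90 = 8·11 + 2), so 11 ∤ 90.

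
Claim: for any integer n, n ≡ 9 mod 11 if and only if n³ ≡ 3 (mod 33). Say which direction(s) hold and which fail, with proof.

Only the converse holds.

Forward direction. This fails: take n = 20. Then 20 ≡ 9 (mod 11), but 20³ = 8000 ≡ 14 (mod 33), not 3.

Converse. The residues r modulo 33 with r³ ≡ 3 (mod 33) are exactly {9}, and each is ≡ 9 (mod 11).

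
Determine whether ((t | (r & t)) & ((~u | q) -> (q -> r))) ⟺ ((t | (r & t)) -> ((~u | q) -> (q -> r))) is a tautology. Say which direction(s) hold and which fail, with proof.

Only the forward implication holds.

[⇒] Assume the antecedent. If q is true, the antecedent forces (t = T, u = F, q = T, r = T) or (t = T, u = T, q = T, r = T), and the consequent holds there. If q is false, the consequent reduces to true regardless of the other variables. Either way the consequent holds.

[⇐] This fails. Under t = F, u = F, q = F, r = F, the left side is false but the right side is true.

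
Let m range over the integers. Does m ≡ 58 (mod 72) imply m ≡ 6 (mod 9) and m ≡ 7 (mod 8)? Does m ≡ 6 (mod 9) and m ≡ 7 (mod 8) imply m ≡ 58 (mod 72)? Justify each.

(⇒) fails and (⇐) fails.

(⇒) This fails: m = 58 gives 58 ≡ 58 (mod 72) but 58 ≡ 4 (mod 9), so the conjunction on the right does not hold.

(⇐) This fails: m = 15 satisfies both congruences on the right (15 ≡ 6 mod 9 and 15 ≡ 7 mod 8) yet 15 ≡ 15 (mod 72), not 58.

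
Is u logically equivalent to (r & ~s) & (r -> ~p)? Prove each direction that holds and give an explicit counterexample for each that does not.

Neither direction holds.

(→) This fails. Under r = F, p = F, s = F, u = T, the left side is true but the right side is false.

(←) This fails. Under r = T, p = F, s = F, u = F, the left side is false but the right side is true.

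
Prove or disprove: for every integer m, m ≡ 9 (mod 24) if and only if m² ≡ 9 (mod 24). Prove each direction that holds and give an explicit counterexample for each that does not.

Not equivalent: only (⇒) holds.

(⇒) Suppose m ≡ 9 (mod 24). Write m = 24j + 9. Then (24j + 9)² = 576j² + 432j + 81 = 24(24j² + 18j + 3) + 9, so m² ≡ 9 (mod 24).

(⇐) This fails: take m = 3. Then 3² = 9 ≡ 9 (mod 24), yet 3 ≡ 3 (mod 24), not 9.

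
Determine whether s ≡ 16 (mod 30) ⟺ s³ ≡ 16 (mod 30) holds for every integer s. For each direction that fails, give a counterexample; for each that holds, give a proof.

[⇐] Suppose s³ ≡ 16 (mod 30). The only residue r in {0, …, 29} with r³ ≡ 16 (mod 30) is r = 16, so s ≡ 16 (mod 30).

[⇒] Suppose s ≡ 16 (mod 30). Write s = 30j + 16. Then (30j + 16)³ = 27000j³ + 43200j² + 23040j + 4096 = 30(900j³ + 1440j² + 768j + 136) + 16, so s³ ≡ 16 (mod 30).

Equivalent; both directions hold.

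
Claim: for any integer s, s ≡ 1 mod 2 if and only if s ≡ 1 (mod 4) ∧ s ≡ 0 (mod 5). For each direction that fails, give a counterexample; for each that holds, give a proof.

The forward direction fails; the converse holds.

Forward direction. This fails: s = 1 gives 1 ≡ 1 (mod 2) but 1 ≡ 1 (mod 5), so the conjunction on the right does not hold.

Converse. If s ≡ 1 (mod 4) and s ≡ 0 (mod 5), then by the Chinese remainder theorem s ≡ 5 (mod 20). Since 5 ≡ 1 (mod 2) and 2 ∣ 20, we get s ≡ 1 (mod 2).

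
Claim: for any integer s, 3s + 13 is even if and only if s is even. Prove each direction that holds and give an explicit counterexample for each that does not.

(→) This fails: s = 5 gives 3s + 13 = 28, which is even, but 5 is odd, not even.

(←) This also fails: s = 6 is even, but 3s + 13 = 31 is odd, not even.

Neither implication holds.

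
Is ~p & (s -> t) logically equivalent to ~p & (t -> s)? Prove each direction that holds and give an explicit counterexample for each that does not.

(⟹) This fails. Under s = F, t = T, p = F, the left side is true but the right side is false.

(⟸) This fails. Under s = T, t = F, p = F, the left side is false but the right side is true.

Neither direction holds.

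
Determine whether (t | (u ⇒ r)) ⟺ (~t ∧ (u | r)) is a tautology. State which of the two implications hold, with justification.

(⇒) fails and (⇐) fails.

(⇒) This fails. Under t = F, r = F, u = F, the left side is true but the right side is false.

(⇐) This fails. Under t = F, r = F, u = T, the left side is false but the right side is true.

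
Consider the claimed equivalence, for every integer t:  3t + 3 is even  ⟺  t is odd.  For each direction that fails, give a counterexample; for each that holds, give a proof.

Equivalent; both directions hold.

(→) Suppose 3t + 3 is even. Since 3 is odd, 3t and t have the same parity, so 3t + 3 ≡ t + 3 (mod 2). As 3 is odd, 3t + 3 is even exactly when t is odd. Thus t is odd.

(←) Conversely, suppose t is odd; write t = 2j + 1. Then 3t + 3 = 3·(2j + 1) + 3 = 2·3j + 6, which is even.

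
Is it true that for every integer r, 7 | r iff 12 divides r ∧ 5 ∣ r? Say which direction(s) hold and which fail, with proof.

Neither implication holds.

(⟹) This fails: take r = 7. Certainly 7 ∣ 7, but 12 ∤ 7.

(⟸) This fails: take r = 60. Both 12 ∣ 60 and 5 ∣ 60, yet 60 is not a multiple of 7 (since 60 = 8·7 + 4), so 7 ∤ 60.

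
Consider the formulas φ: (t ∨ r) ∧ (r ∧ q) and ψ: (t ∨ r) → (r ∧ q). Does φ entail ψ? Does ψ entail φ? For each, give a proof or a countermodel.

(←) This fails. Under r = F, t = F, q = F, the left side is false but the right side is true.

(→) Assume the antecedent. If r is true, the antecedent forces (r = T, t = F, q = T) or (r = T, t = T, q = T), and (t ∨ r) → (r ∧ q) holds there. If r is false, the antecedent cannot hold. Either way (t ∨ r) → (r ∧ q) holds.

The forward direction holds; the converse fails.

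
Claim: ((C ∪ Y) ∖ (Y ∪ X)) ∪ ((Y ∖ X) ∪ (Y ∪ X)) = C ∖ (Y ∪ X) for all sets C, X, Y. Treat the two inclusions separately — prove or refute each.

(⊆) fails; (⊇) holds.

Forward inclusion. This inclusion fails. Take C = ∅, X = {1}, Y = ∅; then 1 ∈ ((C ∪ Y) ∖ (Y ∪ X)) ∪ ((Y ∖ X) ∪ (Y ∪ X)) but 1 ∉ C ∖ (Y ∪ X).

Reverse inclusion. Let x ∈ C ∖ (Y ∪ X). Then x ∈ C and x ∉ X, Y, from which x ∈ ((C ∪ Y) ∖ (Y ∪ X)) ∪ ((Y ∖ X) ∪ (Y ∪ X)).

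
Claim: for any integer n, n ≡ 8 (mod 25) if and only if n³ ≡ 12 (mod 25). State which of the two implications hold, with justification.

Both directions hold; the statement is true.

(⟸) Suppose n³ ≡ 12 (mod 25). The only residue r in {0, …, 24} with r³ ≡ 12 (mod 25) is r = 8, so n ≡ 8 (mod 25).

(⟹) Suppose n ≡ 8 (mod 25). Write n = 25j + 8. Then (25j + 8)³ = 15625j³ + 15000j² + 4800j + 512 = 25(625j³ + 600j² + 192j + 20) + 12, so n³ ≡ 12 (mod 25).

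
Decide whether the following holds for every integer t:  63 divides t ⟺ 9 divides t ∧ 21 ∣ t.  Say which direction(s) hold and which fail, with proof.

Both directions hold.

(⇒) If 63 ∣ t, write t = 63q. Since 63 = 7·9, t = 9·(7q), so 9 ∣ t; and since 63 = 3·21, t = 21·(3q), so 21 ∣ t.

(⇐) Suppose 9 ∣ t and 21 ∣ t. Any common multiple of 9 and 21 is a multiple of their lcm; here lcm(9, 21) = 9·21/gcd(9, 21) = 189/3 = 63, so 63 ∣ t.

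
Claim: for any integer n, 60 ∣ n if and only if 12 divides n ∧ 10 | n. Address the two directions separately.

Equivalent; both directions hold.

(→) If 60 ∣ n, write n = 60q. Since 60 = 5·12, n = 12·(5q), so 12 ∣ n; and since 60 = 6·10, n = 10·(6q), so 10 ∣ n.

(←) Suppose 12 ∣ n and 10 ∣ n. Any common multiple of 12 and 10 is a multiple of their lcm; here lcm(12, 10) = 12·10/gcd(12, 10) = 120/2 = 60, so 60 ∣ n.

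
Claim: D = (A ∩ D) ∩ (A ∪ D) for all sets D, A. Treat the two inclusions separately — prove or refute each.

(⟸) Let x ∈ (A ∩ D) ∩ (A ∪ D). Then x ∈ D ∩ A, from which x ∈ D.

(⟹) This inclusion fails. Take D = {1}, A = ∅; then 1 ∈ D but 1 ∉ (A ∩ D) ∩ (A ∪ D).

Only the reverse inclusion holds.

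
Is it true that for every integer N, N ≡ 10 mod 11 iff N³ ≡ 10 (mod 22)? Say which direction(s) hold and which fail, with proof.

Not equivalent: only (⇐) holds.

Converse. The residues r modulo 22 with r³ ≡ 10 (mod 22) are exactly {10}, and each is ≡ 10 (mod 11).

Forward direction. This fails: take N = 21. Then 21 ≡ 10 (mod 11), but 21³ = 9261 ≡ 21 (mod 22), not 10.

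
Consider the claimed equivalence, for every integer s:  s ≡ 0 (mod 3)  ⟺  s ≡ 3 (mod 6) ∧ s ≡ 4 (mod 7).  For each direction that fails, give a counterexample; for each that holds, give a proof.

(⇒) fails; (⇐) holds.

Forward direction. This fails: s = 0 gives 0 ≡ 0 (mod 3) but 0 ≡ 0 (mod 6), so the conjunction on the right does not hold.

Converse. If s ≡ 3 (mod 6) and s ≡ 4 (mod 7), then by the Chinese remainder theorem s ≡ 39 (mod 42). Since 39 ≡ 0 (mod 3) and 3 ∣ 42, we get s ≡ 0 (mod 3).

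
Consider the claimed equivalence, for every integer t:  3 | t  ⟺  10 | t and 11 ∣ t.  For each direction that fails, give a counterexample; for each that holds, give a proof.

Both directions fail.

(⇒) This fails: take t = 3. Certainly 3 ∣ 3, but 10 ∤ 3.

(⇐) This fails: take t = 110. Both 10 ∣ 110 and 11 ∣ 110, yet 110 is not a multiple of 3 (since 110 = 36·3 + 2), so 3 ∤ 110.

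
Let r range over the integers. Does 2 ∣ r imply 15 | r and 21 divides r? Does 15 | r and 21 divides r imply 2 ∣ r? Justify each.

Neither implication holds.

[⇒] This fails: take r = 2. Certainly 2 ∣ 2, but 15 ∤ 2.

[⇐] This fails: take r = 105. Both 15 ∣ 105 and 21 ∣ 105, yet 105 is not a multiple of 2 (since 105 = 52·2 + 1), so 2 ∤ 105.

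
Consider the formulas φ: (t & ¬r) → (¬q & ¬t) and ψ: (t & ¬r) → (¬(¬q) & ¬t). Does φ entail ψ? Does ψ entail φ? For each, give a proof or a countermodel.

The biconditional holds.

(→) Assume the antecedent. If t is true, the antecedent forces (q = F, t = T, r = T) or (q = T, t = T, r = T), and (t & ¬r) → (¬(¬q) & ¬t) holds there. If t is false, (t & ¬r) → (¬(¬q) & ¬t) reduces to true regardless of the other variables. Either way (t & ¬r) → (¬(¬q) & ¬t) holds.

(←) Assume the antecedent. If t is true, the antecedent forces (q = F, t = T, r = T) or (q = T, t = T, r = T), and (t & ¬r) → (¬q & ¬t) holds there. If t is false, (t & ¬r) → (¬q & ¬t) reduces to true regardless of the other variables. Either way (t & ¬r) → (¬q & ¬t) holds.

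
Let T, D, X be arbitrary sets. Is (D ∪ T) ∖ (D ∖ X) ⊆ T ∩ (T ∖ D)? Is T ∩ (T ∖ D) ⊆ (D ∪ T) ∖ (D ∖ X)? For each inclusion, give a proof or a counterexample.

The sets are not equal: only the reverse inclusion holds.

(⊆) This inclusion fails. Take T = ∅, D = {1}, X = {1}; then 1 ∈ (D ∪ T) ∖ (D ∖ X) but 1 ∉ T ∩ (T ∖ D).

(⊇) Let x ∈ T ∩ (T ∖ D). Then either x ∈ T and x ∉ D, X; or x ∈ T ∩ X and x ∉ D. In each case x ∈ (D ∪ T) ∖ (D ∖ X), so T ∩ (T ∖ D) ⊆ (D ∪ T) ∖ (D ∖ X).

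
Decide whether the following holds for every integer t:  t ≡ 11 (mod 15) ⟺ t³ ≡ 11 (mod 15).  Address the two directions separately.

(←) Suppose t³ ≡ 11 (mod 15). The only residue r in {0, …, 14} with r³ ≡ 11 (mod 15) is r = 11, so t ≡ 11 (mod 15).

(→) Suppose t ≡ 11 (mod 15). Write t = 15j + 11. Then (15j + 11)³ = 3375j³ + 7425j² + 5445j + 1331 = 15(225j³ + 495j² + 363j + 88) + 11, so t³ ≡ 11 (mod 15).

Both directions hold; the statement is true.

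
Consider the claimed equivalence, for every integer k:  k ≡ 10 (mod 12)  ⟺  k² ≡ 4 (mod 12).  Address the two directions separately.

(⇒) Suppose k ≡ 10 (mod 12). Write k = 12j + 10. Then (12j + 10)² = 144j² + 240j + 100 = 12(12j² + 20j + 8) + 4, so k² ≡ 4 (mod 12).

(⇐) This fails: take k = 2. Then 2² = 4 ≡ 4 (mod 12), yet 2 ≡ 2 (mod 12), not 10.

(⇒) holds; (⇐) fails.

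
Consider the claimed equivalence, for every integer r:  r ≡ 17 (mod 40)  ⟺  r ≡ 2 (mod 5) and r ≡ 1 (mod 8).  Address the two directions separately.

The biconditional holds.

[⇒] Suppose r ≡ 17 (mod 40); write r = 40j + 17. Since 5 ∣ 40, reducing mod 5 gives r ≡ 17 ≡ 2 (mod 5); since 8 ∣ 40, reducing mod 8 gives r ≡ 17 ≡ 1 (mod 8).

[⇐] Conversely, if r ≡ 2 (mod 5) and r ≡ 1 (mod 8), then by the Chinese remainder theorem r ≡ 17 (mod 40). This is exactly r ≡ 17 (mod 40).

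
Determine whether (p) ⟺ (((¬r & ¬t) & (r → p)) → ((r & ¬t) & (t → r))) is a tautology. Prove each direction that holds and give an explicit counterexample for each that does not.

(→) This fails. Under p = T, t = F, r = F, the left side is true but the right side is false.

(←) This fails. Under p = F, t = T, r = F, the left side is false but the right side is true.

Both directions fail.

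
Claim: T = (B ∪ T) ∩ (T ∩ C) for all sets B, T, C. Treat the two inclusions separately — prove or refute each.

(⊆) fails; (⊇) holds.

(⟸) Let x ∈ (B ∪ T) ∩ (T ∩ C). Then either x ∈ T ∩ C and x ∉ B; or x ∈ B ∩ T ∩ C. In each case x ∈ T, so (B ∪ T) ∩ (T ∩ C) ⊆ T.

(⟹) This inclusion fails. Take B = ∅, T = {1}, C = ∅; then 1 ∈ T but 1 ∉ (B ∪ T) ∩ (T ∩ C).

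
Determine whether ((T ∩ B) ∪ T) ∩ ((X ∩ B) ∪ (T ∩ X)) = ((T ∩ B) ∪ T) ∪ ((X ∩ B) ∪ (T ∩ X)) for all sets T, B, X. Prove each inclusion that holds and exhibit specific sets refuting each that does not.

The sets are not equal: only the forward inclusion holds.

(⟹) Let x ∈ ((T ∩ B) ∪ T) ∩ ((X ∩ B) ∪ (T ∩ X)). Then either x ∈ T ∩ X and x ∉ B; or x ∈ T ∩ B ∩ X. In each case x ∈ ((T ∩ B) ∪ T) ∪ ((X ∩ B) ∪ (T ∩ X)), so ((T ∩ B) ∪ T) ∩ ((X ∩ B) ∪ (T ∩ X)) ⊆ ((T ∩ B) ∪ T) ∪ ((X ∩ B) ∪ (T ∩ X)).

(⟸) This inclusion fails. Take T = {1}, B = ∅, X = ∅; then 1 ∈ ((T ∩ B) ∪ T) ∪ ((X ∩ B) ∪ (T ∩ X)) but 1 ∉ ((T ∩ B) ∪ T) ∩ ((X ∩ B) ∪ (T ∩ X)).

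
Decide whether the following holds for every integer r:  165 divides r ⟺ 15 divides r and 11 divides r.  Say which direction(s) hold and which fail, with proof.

(⟸) Suppose 15 ∣ r and 11 ∣ r. Any common multiple of 15 and 11 is a multiple of their lcm; here gcd(15, 11) = 1, so lcm(15, 11) = 15·11 = 165, so 165 ∣ r.

(⟹) If 165 ∣ r, write r = 165q. Since 165 = 11·15, r = 15·(11q), so 15 ∣ r; and since 165 = 15·11, r = 11·(15q), so 11 ∣ r.

Equivalent; both directions hold.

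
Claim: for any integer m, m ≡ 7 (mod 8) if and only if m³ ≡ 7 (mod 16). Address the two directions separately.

(⇐) The residues r modulo 16 with r³ ≡ 7 (mod 16) are exactly {7}, and each is ≡ 7 (mod 8).

(⇒) This fails: take m = 15. Then 15 ≡ 7 (mod 8), but 15³ = 3375 ≡ 15 (mod 16), not 7.

The forward direction fails; the converse holds.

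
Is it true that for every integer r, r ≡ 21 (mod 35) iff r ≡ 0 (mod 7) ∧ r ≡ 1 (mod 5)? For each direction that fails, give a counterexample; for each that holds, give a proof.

Both directions hold; the statement is true.

(⇒) Suppose r ≡ 21 (mod 35); write r = 35j + 21. Since 7 ∣ 35, reducing mod 7 gives r ≡ 21 ≡ 0 (mod 7); since 5 ∣ 35, reducing mod 5 gives r ≡ 21 ≡ 1 (mod 5).

(⇐) Conversely, if r ≡ 0 (mod 7) and r ≡ 1 (mod 5), then by the Chinese remainder theorem r ≡ 21 (mod 35). This is exactly r ≡ 21 (mod 35).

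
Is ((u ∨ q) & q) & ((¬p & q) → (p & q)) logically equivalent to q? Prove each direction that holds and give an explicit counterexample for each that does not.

(⟹) Assume the antecedent. If q is true, q reduces to true regardless of the other variables. If q is false, the antecedent cannot hold. Either way q holds.

(⟸) This fails. Under q = T, p = F, u = F, the left side is false but the right side is true.

The forward direction holds; the converse fails.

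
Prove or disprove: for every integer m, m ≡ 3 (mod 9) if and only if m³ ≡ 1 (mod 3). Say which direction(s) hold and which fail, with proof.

[⇒] This fails: take m = 3. Then 3 ≡ 3 (mod 9), but 3³ = 27 ≡ 0 (mod 3), not 1.

[⇐] This fails: take m = 1. Then 1³ = 1 ≡ 1 (mod 3), yet 1 ≡ 1 (mod 9), not 3.

Both directions fail.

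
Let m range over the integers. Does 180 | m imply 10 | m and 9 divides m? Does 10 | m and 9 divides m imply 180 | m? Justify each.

(⇒) If 180 ∣ m, write m = 180q. Since 180 = 18·10, m = 10·(18q), so 10 ∣ m; and since 180 = 20·9, m = 9·(20q), so 9 ∣ m.

(⇐) This fails: take m = 90. Both 10 ∣ 90 and 9 ∣ 90, yet 90 is not a multiple of 180 (since 90 = 0·180 + 90), so 180 ∤ 90.

The forward direction holds; the converse fails.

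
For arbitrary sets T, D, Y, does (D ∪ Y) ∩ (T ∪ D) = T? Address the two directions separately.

(⊆) fails and (⊇) fails.

(⟹) This inclusion fails. Take T = ∅, D = {1}, Y = ∅; then 1 ∈ (D ∪ Y) ∩ (T ∪ D) but 1 ∉ T.

(⟸) This inclusion fails. Take T = {1}, D = ∅, Y = ∅; then 1 ∈ T but 1 ∉ (D ∪ Y) ∩ (T ∪ D).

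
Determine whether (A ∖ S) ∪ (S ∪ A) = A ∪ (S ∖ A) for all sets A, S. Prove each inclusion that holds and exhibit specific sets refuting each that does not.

Both inclusions hold.

(⊇) Let x ∈ A ∪ (S ∖ A). Then either x ∈ A and x ∉ S; or x ∈ S and x ∉ A; or x ∈ A ∩ S. In each case x ∈ (A ∖ S) ∪ (S ∪ A), so A ∪ (S ∖ A) ⊆ (A ∖ S) ∪ (S ∪ A).

(⊆) Let x ∈ (A ∖ S) ∪ (S ∪ A). Then either x ∈ A and x ∉ S; or x ∈ S and x ∉ A; or x ∈ A ∩ S. In each case x ∈ A ∪ (S ∖ A), so (A ∖ S) ∪ (S ∪ A) ⊆ A ∪ (S ∖ A).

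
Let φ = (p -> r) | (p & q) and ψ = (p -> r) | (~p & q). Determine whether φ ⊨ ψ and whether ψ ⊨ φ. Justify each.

The forward direction fails; the converse holds.

[⇒] This fails. Under q = T, r = F, p = T, the left side is true but the right side is false.

[⇐] Assume the antecedent. If r is true, (p -> r) | (p & q) reduces to true regardless of the other variables. If r is false, the antecedent forces (q = F, r = F, p = F) or (q = T, r = F, p = F), and (p -> r) | (p & q) holds there. Either way (p -> r) | (p & q) holds.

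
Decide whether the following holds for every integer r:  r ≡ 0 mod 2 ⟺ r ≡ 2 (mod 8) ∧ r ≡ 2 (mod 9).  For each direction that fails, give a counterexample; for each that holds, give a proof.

(→) This fails: r = 0 gives 0 ≡ 0 (mod 2) but 0 ≡ 0 (mod 8), so the conjunction on the right does not hold.

(←) Conversely, if r ≡ 2 (mod 8) and r ≡ 2 (mod 9), then by the Chinese remainder theorem r ≡ 2 (mod 72). Since 2 ≡ 0 (mod 2) and 2 ∣ 72, we get r ≡ 0 (mod 2).

The forward direction fails; the converse holds.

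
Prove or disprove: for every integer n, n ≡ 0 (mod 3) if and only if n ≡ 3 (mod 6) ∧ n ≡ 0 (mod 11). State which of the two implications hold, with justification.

(→) This fails: n = 0 gives 0 ≡ 0 (mod 3) but 0 ≡ 0 (mod 6), so the conjunction on the right does not hold.

(←) Conversely, if n ≡ 3 (mod 6) and n ≡ 0 (mod 11), then by the Chinese remainder theorem n ≡ 33 (mod 66). Since 33 ≡ 0 (mod 3) and 3 ∣ 66, we get n ≡ 0 (mod 3).

The forward direction fails; the converse holds.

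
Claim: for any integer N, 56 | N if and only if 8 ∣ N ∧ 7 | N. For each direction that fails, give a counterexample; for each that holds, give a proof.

Both directions hold.

(⇒) If 56 ∣ N, write N = 56q. Since 56 = 7·8, N = 8·(7q), so 8 ∣ N; and since 56 = 8·7, N = 7·(8q), so 7 ∣ N.

(⇐) Suppose 8 ∣ N and 7 ∣ N. Any common multiple of 8 and 7 is a multiple of their lcm; here gcd(8, 7) = 1, so lcm(8, 7) = 8·7 = 56, so 56 ∣ N.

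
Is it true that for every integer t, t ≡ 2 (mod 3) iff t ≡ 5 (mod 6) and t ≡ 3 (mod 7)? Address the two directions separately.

[⇐] If t ≡ 5 (mod 6) and t ≡ 3 (mod 7), then by the Chinese remainder theorem t ≡ 17 (mod 42). Since 17 ≡ 2 (mod 3) and 3 ∣ 42, we get t ≡ 2 (mod 3).

[⇒] This fails: t = 32 gives 32 ≡ 2 (mod 3) but 32 ≡ 2 (mod 6), so the conjunction on the right does not hold.

(⇒) fails; (⇐) holds.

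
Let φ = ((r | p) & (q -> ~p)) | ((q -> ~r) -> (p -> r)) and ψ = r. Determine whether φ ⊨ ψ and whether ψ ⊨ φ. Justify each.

(⟹) This fails. Under r = F, p = F, q = F, the left side is true but the right side is false.

(⟸) Assume the antecedent. If r is true, the consequent reduces to true regardless of the other variables. If r is false, the antecedent cannot hold. Either way the consequent holds.

Only the converse holds.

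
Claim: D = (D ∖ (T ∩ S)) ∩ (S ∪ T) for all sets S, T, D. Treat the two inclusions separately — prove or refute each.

(⊆) fails; (⊇) holds.

Forward inclusion. This inclusion fails. Take S = ∅, T = ∅, D = {1}; then 1 ∈ D but 1 ∉ (D ∖ (T ∩ S)) ∩ (S ∪ T).

Reverse inclusion. Let x ∈ (D ∖ (T ∩ S)) ∩ (S ∪ T). Then either x ∈ S ∩ D and x ∉ T; or x ∈ T ∩ D and x ∉ S. In each case x ∈ D, so (D ∖ (T ∩ S)) ∩ (S ∪ T) ⊆ D.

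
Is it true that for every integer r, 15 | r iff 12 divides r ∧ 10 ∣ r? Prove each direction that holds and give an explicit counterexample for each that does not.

(→) This fails: take r = 15. Certainly 15 ∣ 15, but 12 ∤ 15.

(←) Suppose 12 ∣ r and 10 ∣ r. Any common multiple of 12 and 10 is a multiple of their lcm; here lcm(12, 10) = 12·10/gcd(12, 10) = 120/2 = 60, so 60 ∣ r. Since 15 ∣ 60, it follows that 15 ∣ r.

Only the reverse direction holds.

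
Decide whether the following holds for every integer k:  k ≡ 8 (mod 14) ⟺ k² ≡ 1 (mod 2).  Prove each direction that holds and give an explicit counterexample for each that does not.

Neither direction holds.

(⇒) This fails: take k = 8. Then 8 ≡ 8 (mod 14), but 8² = 64 ≡ 0 (mod 2), not 1.

(⇐) This fails: take k = 1. Then 1² = 1 ≡ 1 (mod 2), yet 1 ≡ 1 (mod 14), not 8.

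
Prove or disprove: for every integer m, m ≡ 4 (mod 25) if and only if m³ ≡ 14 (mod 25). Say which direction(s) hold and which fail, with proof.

Both directions hold; the statement is true.

(→) Suppose m ≡ 4 (mod 25). Write m = 25j + 4. Then (25j + 4)³ = 15625j³ + 7500j² + 1200j + 64 = 25(625j³ + 300j² + 48j + 2) + 14, so m³ ≡ 14 (mod 25).

(←) Conversely, suppose m³ ≡ 14 (mod 25). The only residue r in {0, …, 24} with r³ ≡ 14 (mod 25) is r = 4, so m ≡ 4 (mod 25).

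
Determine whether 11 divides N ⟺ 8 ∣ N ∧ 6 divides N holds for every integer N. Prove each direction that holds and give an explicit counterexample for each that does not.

(⟹) This fails: take N = 11. Certainly 11 ∣ 11, but 8 ∤ 11.

(⟸) This fails: take N = 24. Both 8 ∣ 24 and 6 ∣ 24, yet 24 is not a multiple of 11 (since 24 = 2·11 + 2), so 11 ∤ 24.

Neither implication holds.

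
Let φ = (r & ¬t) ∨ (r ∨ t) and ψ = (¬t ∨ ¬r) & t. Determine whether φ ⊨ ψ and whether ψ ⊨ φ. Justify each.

(⇒) This fails. Under t = F, r = T, the left side is true but the right side is false.

(⇐) Assume the antecedent. If t is true, (r & ¬t) ∨ (r ∨ t) reduces to true regardless of the other variables. If t is false, the antecedent cannot hold. Either way (r & ¬t) ∨ (r ∨ t) holds.

Only the converse holds.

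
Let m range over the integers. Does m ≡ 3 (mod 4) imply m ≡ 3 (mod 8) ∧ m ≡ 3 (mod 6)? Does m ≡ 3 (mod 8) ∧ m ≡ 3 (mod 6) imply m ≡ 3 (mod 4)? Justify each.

Forward direction. This fails: m = 7 gives 7 ≡ 3 (mod 4) but 7 ≡ 7 (mod 8), so the conjunction on the right does not hold.

Converse. If m ≡ 3 (mod 8) and m ≡ 3 (mod 6), then by the Chinese remainder theorem m ≡ 3 (mod 24). Since 3 ≡ 3 (mod 4) and 4 ∣ 24, we get m ≡ 3 (mod 4).

(⇒) fails; (⇐) holds.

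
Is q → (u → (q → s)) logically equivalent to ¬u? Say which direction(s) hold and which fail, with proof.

The forward direction fails; the converse holds.

(⇒) This fails. Under q = F, u = T, s = F, the left side is true but the right side is false.

(⇐) Assume the antecedent. If q is true, the antecedent forces (q = T, u = F, s = F) or (q = T, u = F, s = T), and q → (u → (q → s)) holds there. If q is false, q → (u → (q → s)) reduces to true regardless of the other variables. Either way q → (u → (q → s)) holds.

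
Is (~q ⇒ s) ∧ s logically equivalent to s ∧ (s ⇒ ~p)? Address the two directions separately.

(→) This fails. Under s = T, q = F, p = T, the left side is true but the right side is false.

(←) Assume the antecedent. If s is true, (~q ⇒ s) ∧ s reduces to true regardless of the other variables. If s is false, the antecedent cannot hold. Either way (~q ⇒ s) ∧ s holds.

Only the reverse direction holds.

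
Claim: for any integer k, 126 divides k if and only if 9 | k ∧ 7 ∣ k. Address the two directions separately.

(⇒) holds; (⇐) fails.

Converse. This fails: take k = 63. Both 9 ∣ 63 and 7 ∣ 63, yet 63 is not a multiple of 126 (since 63 = 0·126 + 63), so 126 ∤ 63.

Forward direction. If 126 ∣ k, write k = 126q. Since 126 = 14·9, k = 9·(14q), so 9 ∣ k; and since 126 = 18·7, k = 7·(18q), so 7 ∣ k.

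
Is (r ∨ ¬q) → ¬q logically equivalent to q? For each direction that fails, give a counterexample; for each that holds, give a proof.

Both directions fail.

[⇒] This fails. Under r = F, q = F, the left side is true but the right side is false.

[⇐] This fails. Under r = T, q = T, the left side is false but the right side is true.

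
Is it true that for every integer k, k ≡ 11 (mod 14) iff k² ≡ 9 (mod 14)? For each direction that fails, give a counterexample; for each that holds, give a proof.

[⇐] This fails: take k = 3. Then 3² = 9 ≡ 9 (mod 14), yet 3 ≡ 3 (mod 14), not 11.

[⇒] Suppose k ≡ 11 (mod 14). Write k = 14j + 11. Then (14j + 11)² = 196j² + 308j + 121 = 14(14j² + 22j + 8) + 9, so k² ≡ 9 (mod 14).

Not equivalent: only (⇒) holds.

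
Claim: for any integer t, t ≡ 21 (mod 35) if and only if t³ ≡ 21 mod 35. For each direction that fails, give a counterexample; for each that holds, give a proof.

The biconditional holds.

Forward direction. Suppose t ≡ 21 (mod 35). Write t = 35j + 21. Then (35j + 21)³ = 42875j³ + 77175j² + 46305j + 9261 = 35(1225j³ + 2205j² + 1323j + 264) + 21, so t³ ≡ 21 (mod 35).

Converse. Suppose t³ ≡ 21 (mod 35). The only residue r in {0, …, 34} with r³ ≡ 21 (mod 35) is r = 21, so t ≡ 21 (mod 35).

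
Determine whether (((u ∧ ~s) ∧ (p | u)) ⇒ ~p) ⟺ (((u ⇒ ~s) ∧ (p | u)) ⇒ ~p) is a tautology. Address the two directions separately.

(⇒) fails; (⇐) holds.

(⇒) This fails. Under u = F, s = F, p = T, the left side is true but the right side is false.

(⇐) Assume the antecedent. If s is true, ((u ∧ ~s) ∧ (p | u)) ⇒ ~p reduces to true regardless of the other variables. If s is false, the antecedent forces (u = F, s = F, p = F) or (u = T, s = F, p = F), and ((u ∧ ~s) ∧ (p | u)) ⇒ ~p holds there. Either way ((u ∧ ~s) ∧ (p | u)) ⇒ ~p holds.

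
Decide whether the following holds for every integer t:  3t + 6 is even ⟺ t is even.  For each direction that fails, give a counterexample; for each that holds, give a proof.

[⇒] Suppose 3t + 6 is even. Since 3 is odd, 3t and t have the same parity, so 3t + 6 ≡ t + 6 (mod 2). As 6 is even, 3t + 6 is even exactly when t is even. Thus t is even.

[⇐] Conversely, suppose t is even; write t = 2j. Then 3t + 6 = 3·(2j) + 6 = 2·3j + 6, which is even.

Both implications hold.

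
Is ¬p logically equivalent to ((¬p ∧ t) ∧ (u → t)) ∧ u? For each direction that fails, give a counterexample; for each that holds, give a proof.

The forward direction fails; the converse holds.

Converse. Assume the antecedent. If p is true, the antecedent cannot hold. If p is false, ¬p reduces to true regardless of the other variables. Either way ¬p holds.

Forward direction. This fails. Under p = F, t = F, u = F, the left side is true but the right side is false.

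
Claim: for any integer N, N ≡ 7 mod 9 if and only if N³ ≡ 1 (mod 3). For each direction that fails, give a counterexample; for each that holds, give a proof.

The forward direction holds; the converse fails.

Converse. This fails: take N = 1. Then 1³ = 1 ≡ 1 (mod 3), yet 1 ≡ 1 (mod 9), not 7.

Forward direction. Suppose N ≡ 7 (mod 9). Then N³ ≡ 7³ = 343 (mod 9), and since 3 ∣ 9, also N³ ≡ 1 (mod 3).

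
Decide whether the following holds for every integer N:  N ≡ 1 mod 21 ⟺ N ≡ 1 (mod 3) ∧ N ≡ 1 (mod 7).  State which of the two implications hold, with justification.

(←) If N ≡ 1 (mod 3) and N ≡ 1 (mod 7), then by the Chinese remainder theorem N ≡ 1 (mod 21). This is exactly N ≡ 1 (mod 21).

(→) Suppose N ≡ 1 (mod 21); write N = 21j + 1. Since 3 ∣ 21, reducing mod 3 gives N ≡ 1 (mod 3); since 7 ∣ 21, reducing mod 7 gives N ≡ 1 (mod 7).

Both directions hold.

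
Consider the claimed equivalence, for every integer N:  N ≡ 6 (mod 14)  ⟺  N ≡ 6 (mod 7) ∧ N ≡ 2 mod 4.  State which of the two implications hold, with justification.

(⇒) fails; (⇐) holds.

(⟹) This fails: N = 20 gives 20 ≡ 6 (mod 14) but 20 ≡ 0 (mod 4), so the conjunction on the right does not hold.

(⟸) Conversely, if N ≡ 6 (mod 7) and N ≡ 2 (mod 4), then by the Chinese remainder theorem N ≡ 6 (mod 28). Since 6 ≡ 6 (mod 14) and 14 ∣ 28, we get N ≡ 6 (mod 14).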